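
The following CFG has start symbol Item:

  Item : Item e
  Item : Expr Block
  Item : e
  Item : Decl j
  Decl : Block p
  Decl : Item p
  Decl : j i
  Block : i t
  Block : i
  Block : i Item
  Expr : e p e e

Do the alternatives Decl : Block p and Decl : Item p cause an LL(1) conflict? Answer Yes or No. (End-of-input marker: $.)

FIRST(Block p) = { i } and FIRST(Item p) = { e, i, j }.
Both contain i, so the two alternatives are not disjoint — LL(1) conflict.

Yes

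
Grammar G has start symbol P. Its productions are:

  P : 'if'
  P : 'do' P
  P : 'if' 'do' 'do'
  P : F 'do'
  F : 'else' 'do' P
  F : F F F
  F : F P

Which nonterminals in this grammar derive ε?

{ } (none)

No nonterminal has an empty production or an RHS whose symbols are all nullable.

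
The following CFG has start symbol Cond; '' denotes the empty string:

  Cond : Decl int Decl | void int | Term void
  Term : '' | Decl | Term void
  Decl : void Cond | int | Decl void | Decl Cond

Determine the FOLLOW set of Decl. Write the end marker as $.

{ $, int, void }

In Cond : Decl int Decl: add FIRST(int Decl) = { int }.
In Cond : Decl int Decl: Decl is at the end, add FOLLOW(Cond) = { $, int, void }.
In Term : Decl: Decl is at the end, add FOLLOW(Term) = { void }.
In Decl : Decl void: add FIRST(void) = { void }.
In Decl : Decl Cond: add FIRST(Cond) = { int, void }.
Union: FOLLOW(Decl) = { $, int, void }.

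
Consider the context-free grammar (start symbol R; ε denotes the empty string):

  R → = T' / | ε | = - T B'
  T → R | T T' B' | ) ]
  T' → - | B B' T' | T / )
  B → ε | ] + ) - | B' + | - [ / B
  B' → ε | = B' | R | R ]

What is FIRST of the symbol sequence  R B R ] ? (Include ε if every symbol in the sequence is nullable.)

{ +, -, =, ] }

Add FIRST(R)\{ε} = { = }; R is nullable, continue.
Add FIRST(B)\{ε} = { +, -, =, ] }; B is nullable, continue.
Add FIRST(R)\{ε} = { = }; R is nullable, continue.
] is a terminal; add {]} and stop.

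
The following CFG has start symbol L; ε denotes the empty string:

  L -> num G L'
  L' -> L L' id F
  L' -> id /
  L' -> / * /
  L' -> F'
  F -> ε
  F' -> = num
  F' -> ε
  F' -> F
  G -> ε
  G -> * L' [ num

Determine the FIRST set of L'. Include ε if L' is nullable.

{ /, =, id, num, ε }

From L' -> L L' id F: add FIRST(L) = { num }.
L' -> id / contributes {id}.
L' -> / * / contributes {/}.
From L' -> F': add FIRST(F') = { =, ε } (including ε since F' is nullable).
Union: FIRST(L') = { /, =, id, num, ε }.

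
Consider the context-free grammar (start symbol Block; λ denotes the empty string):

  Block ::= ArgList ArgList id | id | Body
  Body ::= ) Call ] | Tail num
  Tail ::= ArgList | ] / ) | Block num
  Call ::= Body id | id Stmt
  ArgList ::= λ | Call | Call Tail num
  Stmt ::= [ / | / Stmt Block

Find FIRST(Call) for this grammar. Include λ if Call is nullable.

{ ), ], id, num }

From Call ::= Body id: add FIRST(Body) = { ), ], id, num }.
Call ::= id Stmt contributes {id}.
Union: FIRST(Call) = { ), ], id, num }.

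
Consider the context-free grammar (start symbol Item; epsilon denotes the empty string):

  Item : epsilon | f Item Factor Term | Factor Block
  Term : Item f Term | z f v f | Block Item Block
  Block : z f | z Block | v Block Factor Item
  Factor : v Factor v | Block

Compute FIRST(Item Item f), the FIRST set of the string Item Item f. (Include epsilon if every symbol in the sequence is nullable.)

{ f, v, z }

Add FIRST(Item)\{epsilon} = { f, v, z }; Item is nullable, continue.
Add FIRST(Item)\{epsilon} = { f, v, z }; Item is nullable, continue.
f is a terminal; add {f} and stop.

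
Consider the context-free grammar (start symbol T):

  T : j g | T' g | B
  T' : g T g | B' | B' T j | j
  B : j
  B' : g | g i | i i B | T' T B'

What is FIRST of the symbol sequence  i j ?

i is a terminal; add {i} and stop.

{ i }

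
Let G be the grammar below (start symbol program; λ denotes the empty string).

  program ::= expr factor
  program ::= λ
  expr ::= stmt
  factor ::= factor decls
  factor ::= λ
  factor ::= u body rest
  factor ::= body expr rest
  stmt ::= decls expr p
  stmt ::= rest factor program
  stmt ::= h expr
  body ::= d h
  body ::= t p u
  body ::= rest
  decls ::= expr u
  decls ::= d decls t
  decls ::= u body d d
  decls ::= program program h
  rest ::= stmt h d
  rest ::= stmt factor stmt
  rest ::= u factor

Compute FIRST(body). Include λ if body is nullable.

{ d, h, t, u }

body ::= d h contributes {d}.
body ::= t p u contributes {t}.
From body ::= rest: add FIRST(rest) = { d, h, u }.
Union: FIRST(body) = { d, h, t, u }.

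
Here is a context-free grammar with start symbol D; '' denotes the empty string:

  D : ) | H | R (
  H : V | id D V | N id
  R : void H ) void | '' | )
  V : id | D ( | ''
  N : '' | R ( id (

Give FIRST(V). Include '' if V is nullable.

V : id contributes {id}.
From V : D (: D nullable, take FIRST(D) ∪ {(} = { (, ), id, void }.
V : '' contributes ''.
Union: FIRST(V) = { (, ), id, void, '' }.

{ (, ), id, void, '' }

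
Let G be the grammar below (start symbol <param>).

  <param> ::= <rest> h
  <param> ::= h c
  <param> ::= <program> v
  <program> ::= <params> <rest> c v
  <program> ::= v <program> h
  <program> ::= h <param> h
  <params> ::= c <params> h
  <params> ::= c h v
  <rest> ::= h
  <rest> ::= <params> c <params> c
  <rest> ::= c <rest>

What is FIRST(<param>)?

{ c, h, v }

From <param> ::= <rest> h: add FIRST(<rest>) = { c, h }.
<param> ::= h c contributes {h}.
From <param> ::= <program> v: add FIRST(<program>) = { c, h, v }.
Union: FIRST(<param>) = { c, h, v }.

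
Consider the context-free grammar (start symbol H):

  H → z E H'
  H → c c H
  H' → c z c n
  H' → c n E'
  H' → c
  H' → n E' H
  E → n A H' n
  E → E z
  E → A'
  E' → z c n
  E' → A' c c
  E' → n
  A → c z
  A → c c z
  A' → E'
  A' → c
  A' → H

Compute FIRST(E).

E → n A H' n contributes {n}.
From E → E z: add FIRST(E) = { c, n, z }.
From E → A': add FIRST(A') = { c, n, z }.
Union: FIRST(E) = { c, n, z }.

{ c, n, z }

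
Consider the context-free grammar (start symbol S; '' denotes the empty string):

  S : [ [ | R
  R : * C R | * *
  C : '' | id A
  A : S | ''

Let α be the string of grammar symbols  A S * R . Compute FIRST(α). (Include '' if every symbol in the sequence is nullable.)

Add FIRST(A)\{''} = { *, [ }; A is nullable, continue.
Add FIRST(S) = { *, [ }; S is not nullable, stop.

{ *, [ }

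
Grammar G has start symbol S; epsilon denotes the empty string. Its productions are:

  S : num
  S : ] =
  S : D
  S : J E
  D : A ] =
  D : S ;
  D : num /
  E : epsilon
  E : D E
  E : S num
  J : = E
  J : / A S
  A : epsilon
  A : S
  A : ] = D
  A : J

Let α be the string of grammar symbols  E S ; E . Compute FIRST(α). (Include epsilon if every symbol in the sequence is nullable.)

{ /, =, ], num }

Add FIRST(E)\{epsilon} = { /, =, ], num }; E is nullable, continue.
Add FIRST(S) = { /, =, ], num }; S is not nullable, stop.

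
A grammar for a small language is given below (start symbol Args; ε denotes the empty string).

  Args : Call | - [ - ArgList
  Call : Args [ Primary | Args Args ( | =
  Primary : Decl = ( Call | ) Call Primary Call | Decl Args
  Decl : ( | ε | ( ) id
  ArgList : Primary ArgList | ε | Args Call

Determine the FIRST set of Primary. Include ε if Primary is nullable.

From Primary : Decl = ( Call: Decl nullable, take FIRST(Decl) ∪ {=} = { (, = }.
Primary : ) Call Primary Call contributes {)}.
From Primary : Decl Args: Decl nullable, take FIRST(Decl) ∪ FIRST(Args) = { (, -, = }.
Union: FIRST(Primary) = { (, ), -, = }.

{ (, ), -, = }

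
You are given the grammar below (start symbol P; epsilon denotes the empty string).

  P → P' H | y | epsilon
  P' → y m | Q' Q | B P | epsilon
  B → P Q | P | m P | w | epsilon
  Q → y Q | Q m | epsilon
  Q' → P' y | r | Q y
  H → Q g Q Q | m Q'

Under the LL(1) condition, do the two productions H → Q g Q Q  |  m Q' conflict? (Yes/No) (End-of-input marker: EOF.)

FIRST(Q g Q Q) = { g, m, y } and FIRST(m Q') = { m }.
Both contain m, so the two alternatives are not disjoint — LL(1) conflict.

Yes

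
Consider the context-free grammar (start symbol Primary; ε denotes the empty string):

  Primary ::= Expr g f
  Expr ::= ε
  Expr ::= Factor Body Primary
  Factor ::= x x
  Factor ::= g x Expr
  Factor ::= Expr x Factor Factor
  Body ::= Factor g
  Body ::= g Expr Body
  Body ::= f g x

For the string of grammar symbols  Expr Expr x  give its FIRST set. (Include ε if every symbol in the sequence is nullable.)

Add FIRST(Expr)\{ε} = { g, x }; Expr is nullable, continue.
Add FIRST(Expr)\{ε} = { g, x }; Expr is nullable, continue.
x is a terminal; add {x} and stop.

{ g, x }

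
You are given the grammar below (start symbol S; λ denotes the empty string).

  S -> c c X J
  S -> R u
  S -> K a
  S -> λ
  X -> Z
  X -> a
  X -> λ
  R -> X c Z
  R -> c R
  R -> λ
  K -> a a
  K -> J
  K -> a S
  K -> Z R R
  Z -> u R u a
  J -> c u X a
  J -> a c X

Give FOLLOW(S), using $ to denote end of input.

{ $, a }

S is the start symbol, so $ ∈ FOLLOW(S).
In K -> a S: S is at the end, add FOLLOW(K) = { a }.
Union: FOLLOW(S) = { $, a }.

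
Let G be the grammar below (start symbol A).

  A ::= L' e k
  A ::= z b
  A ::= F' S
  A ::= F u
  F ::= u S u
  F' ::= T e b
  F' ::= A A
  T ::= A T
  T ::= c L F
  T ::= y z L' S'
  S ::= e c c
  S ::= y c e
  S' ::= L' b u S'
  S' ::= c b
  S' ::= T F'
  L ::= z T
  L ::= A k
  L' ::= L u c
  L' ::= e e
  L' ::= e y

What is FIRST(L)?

{ c, e, u, y, z }

L ::= z T contributes {z}.
From L ::= A k: add FIRST(A) = { c, e, u, y, z }.
Union: FIRST(L) = { c, e, u, y, z }.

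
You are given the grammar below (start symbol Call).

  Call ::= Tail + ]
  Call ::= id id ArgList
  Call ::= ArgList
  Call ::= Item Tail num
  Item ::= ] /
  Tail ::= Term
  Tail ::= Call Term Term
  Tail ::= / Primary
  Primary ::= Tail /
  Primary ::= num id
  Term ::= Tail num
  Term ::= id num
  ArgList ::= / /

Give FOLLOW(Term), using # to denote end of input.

In Tail ::= Term: Term is at the end, add FOLLOW(Tail) = { +, /, num }.
In Tail ::= Call Term Term: add FIRST(Term) = { /, ], id }.
In Tail ::= Call Term Term: Term is at the end, add FOLLOW(Tail) = { +, /, num }.
Union: FOLLOW(Term) = { +, /, ], id, num }.

{ +, /, ], id, num }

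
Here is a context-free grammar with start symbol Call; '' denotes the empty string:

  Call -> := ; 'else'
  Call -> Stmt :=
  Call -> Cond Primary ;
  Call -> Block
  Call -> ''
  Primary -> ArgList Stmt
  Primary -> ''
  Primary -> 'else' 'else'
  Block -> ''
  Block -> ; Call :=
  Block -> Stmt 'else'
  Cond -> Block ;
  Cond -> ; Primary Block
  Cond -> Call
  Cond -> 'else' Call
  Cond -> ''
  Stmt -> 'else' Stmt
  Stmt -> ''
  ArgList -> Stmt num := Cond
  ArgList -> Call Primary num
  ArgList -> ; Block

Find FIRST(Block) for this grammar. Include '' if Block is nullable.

{ 'else', ;, '' }

Block -> '' contributes ''.
Block -> ; Call := contributes {;}.
From Block -> Stmt 'else': Stmt nullable, take FIRST(Stmt) ∪ {'else'} = { 'else' }.
Union: FIRST(Block) = { 'else', ;, '' }.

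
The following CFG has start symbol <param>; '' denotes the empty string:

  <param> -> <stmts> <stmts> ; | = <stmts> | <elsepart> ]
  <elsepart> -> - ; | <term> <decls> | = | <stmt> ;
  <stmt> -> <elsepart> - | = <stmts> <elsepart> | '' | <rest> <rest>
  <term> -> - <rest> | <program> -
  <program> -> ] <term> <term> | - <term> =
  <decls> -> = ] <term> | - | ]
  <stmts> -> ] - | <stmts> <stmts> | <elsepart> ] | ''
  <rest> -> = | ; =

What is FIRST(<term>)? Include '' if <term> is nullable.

{ -, ] }

<term> -> - <rest> contributes {-}.
From <term> -> <program> -: add FIRST(<program>) = { -, ] }.
Union: FIRST(<term>) = { -, ] }.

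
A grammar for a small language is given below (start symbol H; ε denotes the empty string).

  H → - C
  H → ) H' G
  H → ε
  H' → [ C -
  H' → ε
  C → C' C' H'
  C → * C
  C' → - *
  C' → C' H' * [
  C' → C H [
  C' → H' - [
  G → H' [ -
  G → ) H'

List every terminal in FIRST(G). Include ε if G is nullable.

{ ), [ }

From G → H' [ -: H' nullable, take FIRST(H') ∪ {[} = { [ }.
G → ) H' contributes {)}.
Union: FIRST(G) = { ), [ }.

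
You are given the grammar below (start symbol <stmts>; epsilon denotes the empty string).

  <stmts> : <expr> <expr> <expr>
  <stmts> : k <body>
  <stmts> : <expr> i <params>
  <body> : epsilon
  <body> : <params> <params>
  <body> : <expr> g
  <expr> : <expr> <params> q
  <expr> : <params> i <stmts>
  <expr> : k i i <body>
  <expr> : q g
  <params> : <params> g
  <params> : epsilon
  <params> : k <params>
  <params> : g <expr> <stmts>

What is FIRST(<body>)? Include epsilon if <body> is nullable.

{ g, i, k, q, epsilon }

<body> : epsilon contributes epsilon.
From <body> : <params> <params>: <params>, <params> nullable, take FIRST(<params>) ∪ FIRST(<params>) = { g, k }; also epsilon since the whole RHS is nullable.
From <body> : <expr> g: add FIRST(<expr>) = { g, i, k, q }.
Union: FIRST(<body>) = { g, i, k, q, epsilon }.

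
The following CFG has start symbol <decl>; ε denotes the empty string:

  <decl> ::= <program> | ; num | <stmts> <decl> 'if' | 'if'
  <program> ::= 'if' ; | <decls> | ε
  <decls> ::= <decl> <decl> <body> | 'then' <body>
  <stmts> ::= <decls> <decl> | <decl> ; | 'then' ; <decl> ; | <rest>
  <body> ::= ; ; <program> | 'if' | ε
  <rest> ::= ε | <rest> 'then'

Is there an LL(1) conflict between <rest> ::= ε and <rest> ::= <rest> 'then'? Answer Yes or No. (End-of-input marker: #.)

Yes

FIRST(ε) = { ε } and FIRST(<rest> 'then') = { 'then' }.
The first alternative is nullable and FOLLOW(<rest>) = { 'if', 'then', ; } shares 'then' with FIRST of the second — conflict.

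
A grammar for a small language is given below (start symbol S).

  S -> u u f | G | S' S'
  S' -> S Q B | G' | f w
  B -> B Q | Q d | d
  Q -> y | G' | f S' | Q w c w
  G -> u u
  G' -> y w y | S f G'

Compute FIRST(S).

{ f, u, y }

S -> u u f contributes {u}.
From S -> G: add FIRST(G) = { u }.
From S -> S' S': add FIRST(S') = { f, u, y }.
Union: FIRST(S) = { f, u, y }.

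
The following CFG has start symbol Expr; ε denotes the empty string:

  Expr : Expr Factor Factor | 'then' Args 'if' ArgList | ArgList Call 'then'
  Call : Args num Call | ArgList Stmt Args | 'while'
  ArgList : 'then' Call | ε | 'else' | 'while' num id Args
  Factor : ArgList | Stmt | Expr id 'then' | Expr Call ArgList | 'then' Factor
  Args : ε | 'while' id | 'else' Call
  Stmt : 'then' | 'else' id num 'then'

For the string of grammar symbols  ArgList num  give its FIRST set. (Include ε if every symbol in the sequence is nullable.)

{ 'else', 'then', 'while', num }

Add FIRST(ArgList)\{ε} = { 'else', 'then', 'while' }; ArgList is nullable, continue.
num is a terminal; add {num} and stop.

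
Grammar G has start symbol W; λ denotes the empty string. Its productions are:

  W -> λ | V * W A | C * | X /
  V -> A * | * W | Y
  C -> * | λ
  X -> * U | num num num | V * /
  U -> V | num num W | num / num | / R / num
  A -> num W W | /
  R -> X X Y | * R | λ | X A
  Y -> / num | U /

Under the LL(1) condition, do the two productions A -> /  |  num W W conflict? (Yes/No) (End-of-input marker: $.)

FIRST(/) = { / } and FIRST(num W W) = { num }.
The FIRST sets are disjoint and neither alternative is nullable — no conflict.

No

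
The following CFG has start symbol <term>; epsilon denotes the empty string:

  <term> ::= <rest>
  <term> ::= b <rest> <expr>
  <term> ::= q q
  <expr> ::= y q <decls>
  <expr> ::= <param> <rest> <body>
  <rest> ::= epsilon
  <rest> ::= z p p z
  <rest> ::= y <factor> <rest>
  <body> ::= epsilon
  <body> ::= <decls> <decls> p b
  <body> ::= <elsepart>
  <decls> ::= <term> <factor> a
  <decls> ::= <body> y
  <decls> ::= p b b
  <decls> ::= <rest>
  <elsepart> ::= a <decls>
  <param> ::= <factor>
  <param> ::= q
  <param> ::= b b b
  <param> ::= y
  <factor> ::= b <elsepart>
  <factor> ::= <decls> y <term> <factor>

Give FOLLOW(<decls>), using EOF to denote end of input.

{ EOF, a, b, p, q, y, z }

In <expr> ::= y q <decls>: <decls> is at the end, add FOLLOW(<expr>) = { EOF, a, b, p, q, y, z }.
In <body> ::= <decls> <decls> p b: add FIRST(<decls> p b) = { a, b, p, q, y, z }.
In <body> ::= <decls> <decls> p b: add FIRST(p b) = { p }.
In <elsepart> ::= a <decls>: <decls> is at the end, add FOLLOW(<elsepart>) = { EOF, a, b, p, q, y, z }.
In <factor> ::= <decls> y <term> <factor>: add FIRST(y <term> <factor>) = { y }.
Union: FOLLOW(<decls>) = { EOF, a, b, p, q, y, z }.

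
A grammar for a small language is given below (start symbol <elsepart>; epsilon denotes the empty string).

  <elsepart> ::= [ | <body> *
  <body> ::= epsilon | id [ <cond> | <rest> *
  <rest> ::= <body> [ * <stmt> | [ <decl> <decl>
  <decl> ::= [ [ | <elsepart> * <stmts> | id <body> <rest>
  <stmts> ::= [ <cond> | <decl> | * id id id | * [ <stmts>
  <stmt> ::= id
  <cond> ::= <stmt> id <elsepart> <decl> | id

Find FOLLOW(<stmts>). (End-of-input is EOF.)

In <decl> ::= <elsepart> * <stmts>: <stmts> is at the end, add FOLLOW(<decl>) = { *, [, id }.
In <stmts> ::= * [ <stmts>: <stmts> is at the end, add FOLLOW(<stmts>) = { *, [, id }.
Union: FOLLOW(<stmts>) = { *, [, id }.

{ *, [, id }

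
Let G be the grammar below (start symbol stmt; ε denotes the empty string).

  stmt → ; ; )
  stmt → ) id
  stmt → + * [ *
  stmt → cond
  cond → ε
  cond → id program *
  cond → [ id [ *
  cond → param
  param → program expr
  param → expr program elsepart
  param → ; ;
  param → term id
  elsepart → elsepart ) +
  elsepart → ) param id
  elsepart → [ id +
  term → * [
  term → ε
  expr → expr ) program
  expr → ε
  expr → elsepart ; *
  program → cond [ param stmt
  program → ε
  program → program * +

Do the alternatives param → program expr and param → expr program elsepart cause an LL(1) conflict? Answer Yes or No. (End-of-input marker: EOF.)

FIRST(program expr) = { ), *, ;, [, id, ε } and FIRST(expr program elsepart) = { ), *, ;, [, id }.
Both contain ), so the two alternatives are not disjoint — LL(1) conflict.

Yes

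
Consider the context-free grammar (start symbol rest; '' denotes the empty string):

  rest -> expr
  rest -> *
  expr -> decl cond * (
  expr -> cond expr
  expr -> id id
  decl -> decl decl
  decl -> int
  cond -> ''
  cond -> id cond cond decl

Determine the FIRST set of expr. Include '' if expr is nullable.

{ id, int }

From expr -> decl cond * (: add FIRST(decl) = { int }.
From expr -> cond expr: cond nullable, take FIRST(cond) ∪ FIRST(expr) = { id, int }.
expr -> id id contributes {id}.
Union: FIRST(expr) = { id, int }.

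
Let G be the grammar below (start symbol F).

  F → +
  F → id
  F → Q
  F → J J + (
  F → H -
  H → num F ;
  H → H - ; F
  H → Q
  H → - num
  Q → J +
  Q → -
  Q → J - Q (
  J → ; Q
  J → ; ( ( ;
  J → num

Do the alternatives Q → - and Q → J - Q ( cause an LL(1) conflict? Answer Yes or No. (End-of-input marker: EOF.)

No

FIRST(-) = { - } and FIRST(J - Q () = { ;, num }.
The FIRST sets are disjoint and neither alternative is nullable — no conflict.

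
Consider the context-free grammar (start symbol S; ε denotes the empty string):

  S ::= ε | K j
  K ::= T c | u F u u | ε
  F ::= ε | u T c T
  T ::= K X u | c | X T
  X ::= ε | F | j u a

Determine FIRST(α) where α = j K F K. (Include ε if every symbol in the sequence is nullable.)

j is a terminal; add {j} and stop.

{ j }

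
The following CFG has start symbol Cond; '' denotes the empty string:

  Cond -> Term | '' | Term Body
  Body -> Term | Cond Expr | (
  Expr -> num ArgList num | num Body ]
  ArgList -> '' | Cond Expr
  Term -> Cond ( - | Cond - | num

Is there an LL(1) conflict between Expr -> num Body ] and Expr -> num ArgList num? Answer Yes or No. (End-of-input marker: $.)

Yes

FIRST(num Body ]) = { num } and FIRST(num ArgList num) = { num }.
Both contain num, so the two alternatives are not disjoint — LL(1) conflict.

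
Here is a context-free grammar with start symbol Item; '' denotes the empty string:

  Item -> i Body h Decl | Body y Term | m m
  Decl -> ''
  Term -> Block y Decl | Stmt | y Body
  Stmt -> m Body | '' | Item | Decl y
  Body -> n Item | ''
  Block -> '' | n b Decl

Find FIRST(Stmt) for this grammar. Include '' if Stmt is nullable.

Stmt -> m Body contributes {m}.
Stmt -> '' contributes ''.
From Stmt -> Item: add FIRST(Item) = { i, m, n, y }.
From Stmt -> Decl y: Decl nullable, take FIRST(Decl) ∪ {y} = { y }.
Union: FIRST(Stmt) = { i, m, n, y, '' }.

{ i, m, n, y, '' }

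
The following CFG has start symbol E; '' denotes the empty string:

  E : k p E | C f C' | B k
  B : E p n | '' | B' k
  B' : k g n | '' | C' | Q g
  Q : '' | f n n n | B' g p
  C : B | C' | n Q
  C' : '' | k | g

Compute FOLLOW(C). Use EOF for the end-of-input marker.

{ f }

In E : C f C': add FIRST(f C') = { f }.
Union: FOLLOW(C) = { f }.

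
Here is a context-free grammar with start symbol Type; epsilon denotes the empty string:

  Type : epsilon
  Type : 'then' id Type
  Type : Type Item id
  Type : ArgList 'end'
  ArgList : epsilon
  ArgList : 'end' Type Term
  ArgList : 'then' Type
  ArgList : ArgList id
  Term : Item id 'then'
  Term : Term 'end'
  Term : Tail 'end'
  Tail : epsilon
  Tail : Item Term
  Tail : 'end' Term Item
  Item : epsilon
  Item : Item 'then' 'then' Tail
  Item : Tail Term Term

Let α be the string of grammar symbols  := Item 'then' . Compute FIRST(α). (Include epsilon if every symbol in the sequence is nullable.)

{ := }

:= is a terminal; add {:=} and stop.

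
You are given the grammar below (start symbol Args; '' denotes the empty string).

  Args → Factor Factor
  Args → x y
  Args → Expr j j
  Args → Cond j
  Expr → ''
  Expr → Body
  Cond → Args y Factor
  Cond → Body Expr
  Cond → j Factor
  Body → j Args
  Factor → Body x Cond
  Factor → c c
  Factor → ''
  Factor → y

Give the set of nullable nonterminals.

Directly nullable (have an ''-production): Expr, Factor.
Args → Factor Factor with every symbol nullable, so Args is nullable.
No other nonterminal has a production whose RHS symbols are all nullable.

{ Args, Expr, Factor }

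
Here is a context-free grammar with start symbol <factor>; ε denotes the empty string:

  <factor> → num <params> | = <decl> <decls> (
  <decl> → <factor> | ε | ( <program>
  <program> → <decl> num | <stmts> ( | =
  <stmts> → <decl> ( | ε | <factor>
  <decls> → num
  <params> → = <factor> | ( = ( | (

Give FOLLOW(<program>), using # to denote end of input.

In <decl> → ( <program>: <program> is at the end, add FOLLOW(<decl>) = { (, num }.
Union: FOLLOW(<program>) = { (, num }.

{ (, num }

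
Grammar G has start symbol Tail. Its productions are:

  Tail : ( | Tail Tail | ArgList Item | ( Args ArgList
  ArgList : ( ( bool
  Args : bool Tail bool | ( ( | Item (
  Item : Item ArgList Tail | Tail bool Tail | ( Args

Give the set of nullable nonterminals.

{ } (none)

No nonterminal has an empty production or an RHS whose symbols are all nullable.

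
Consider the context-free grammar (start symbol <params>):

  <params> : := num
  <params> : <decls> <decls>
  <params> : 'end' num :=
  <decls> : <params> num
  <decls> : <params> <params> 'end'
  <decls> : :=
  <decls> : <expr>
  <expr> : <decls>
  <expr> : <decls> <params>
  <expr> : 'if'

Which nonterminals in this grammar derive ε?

{ } (none)

No nonterminal has an empty production or an RHS whose symbols are all nullable.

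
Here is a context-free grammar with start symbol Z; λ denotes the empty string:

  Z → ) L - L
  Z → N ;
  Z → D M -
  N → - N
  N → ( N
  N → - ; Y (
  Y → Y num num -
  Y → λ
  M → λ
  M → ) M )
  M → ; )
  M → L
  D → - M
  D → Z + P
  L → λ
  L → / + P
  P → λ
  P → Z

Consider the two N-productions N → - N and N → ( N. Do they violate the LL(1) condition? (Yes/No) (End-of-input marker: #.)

FIRST(- N) = { - } and FIRST(( N) = { ( }.
The FIRST sets are disjoint and neither alternative is nullable — no conflict.

No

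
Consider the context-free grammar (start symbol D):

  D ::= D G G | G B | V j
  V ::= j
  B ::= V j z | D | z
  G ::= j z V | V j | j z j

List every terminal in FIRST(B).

{ j, z }

From B ::= V j z: add FIRST(V) = { j }.
From B ::= D: add FIRST(D) = { j }.
B ::= z contributes {z}.
Union: FIRST(B) = { j, z }.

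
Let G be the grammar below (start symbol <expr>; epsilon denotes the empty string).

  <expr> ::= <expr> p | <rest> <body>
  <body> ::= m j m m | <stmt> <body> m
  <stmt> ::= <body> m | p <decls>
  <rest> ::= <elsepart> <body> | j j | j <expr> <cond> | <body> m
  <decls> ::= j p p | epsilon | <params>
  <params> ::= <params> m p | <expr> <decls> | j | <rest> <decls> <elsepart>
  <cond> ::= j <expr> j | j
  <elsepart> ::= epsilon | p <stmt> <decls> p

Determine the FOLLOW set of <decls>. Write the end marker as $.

In <stmt> ::= p <decls>: <decls> is at the end, add FOLLOW(<stmt>) = { j, m, p }.
In <params> ::= <expr> <decls>: <decls> is at the end, add FOLLOW(<params>) = { j, m, p }.
In <params> ::= <rest> <decls> <elsepart>: add FIRST(<elsepart>)\{epsilon} = { p }.
  Since <elsepart> is nullable, also add FOLLOW(<params>) = { j, m, p }.
In <elsepart> ::= p <stmt> <decls> p: add FIRST(p) = { p }.
Union: FOLLOW(<decls>) = { j, m, p }.

{ j, m, p }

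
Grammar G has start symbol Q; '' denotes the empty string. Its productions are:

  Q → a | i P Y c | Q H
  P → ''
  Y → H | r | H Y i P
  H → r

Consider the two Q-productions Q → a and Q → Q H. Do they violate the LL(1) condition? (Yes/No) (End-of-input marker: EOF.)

FIRST(a) = { a } and FIRST(Q H) = { a, i }.
Both contain a, so the two alternatives are not disjoint — LL(1) conflict.

Yes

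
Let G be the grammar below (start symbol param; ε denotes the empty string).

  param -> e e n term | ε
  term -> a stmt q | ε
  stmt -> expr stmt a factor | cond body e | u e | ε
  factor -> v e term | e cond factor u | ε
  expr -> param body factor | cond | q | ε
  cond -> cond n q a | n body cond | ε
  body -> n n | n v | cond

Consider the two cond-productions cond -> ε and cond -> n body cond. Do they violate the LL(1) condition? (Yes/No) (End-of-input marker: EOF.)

FIRST(ε) = { ε } and FIRST(n body cond) = { n }.
The first alternative is nullable and FOLLOW(cond) = { a, e, n, q, u, v } shares n with FIRST of the second — conflict.

Yes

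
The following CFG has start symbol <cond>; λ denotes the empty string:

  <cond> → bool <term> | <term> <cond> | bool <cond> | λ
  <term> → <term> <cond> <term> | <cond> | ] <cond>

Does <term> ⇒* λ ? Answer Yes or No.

Yes

<term> → <term> <cond> <term> and each of <term>, <cond>, <term> is nullable, so <term> ⇒* λ.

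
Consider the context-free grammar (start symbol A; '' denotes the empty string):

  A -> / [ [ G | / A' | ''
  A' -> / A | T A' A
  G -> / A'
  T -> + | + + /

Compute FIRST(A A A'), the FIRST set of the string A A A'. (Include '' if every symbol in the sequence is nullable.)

Add FIRST(A)\{''} = { / }; A is nullable, continue.
Add FIRST(A)\{''} = { / }; A is nullable, continue.
Add FIRST(A') = { +, / }; A' is not nullable, stop.

{ +, / }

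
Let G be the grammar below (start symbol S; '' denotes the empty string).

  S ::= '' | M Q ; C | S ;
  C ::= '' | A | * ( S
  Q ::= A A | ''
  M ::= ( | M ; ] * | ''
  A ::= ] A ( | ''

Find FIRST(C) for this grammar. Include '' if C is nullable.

C ::= '' contributes ''.
From C ::= A: add FIRST(A) = { ], '' } (including '' since A is nullable).
C ::= * ( S contributes {*}.
Union: FIRST(C) = { *, ], '' }.

{ *, ], '' }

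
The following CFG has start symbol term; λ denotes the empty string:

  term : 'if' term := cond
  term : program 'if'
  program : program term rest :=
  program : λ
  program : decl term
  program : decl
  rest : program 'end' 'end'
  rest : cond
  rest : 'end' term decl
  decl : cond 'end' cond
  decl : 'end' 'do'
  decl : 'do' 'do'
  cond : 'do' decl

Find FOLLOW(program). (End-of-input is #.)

In term : program 'if': add FIRST('if') = { 'if' }.
In program : program term rest :=: add FIRST(term rest :=) = { 'do', 'end', 'if' }.
In rest : program 'end' 'end': add FIRST('end' 'end') = { 'end' }.
Union: FOLLOW(program) = { 'do', 'end', 'if' }.

{ 'do', 'end', 'if' }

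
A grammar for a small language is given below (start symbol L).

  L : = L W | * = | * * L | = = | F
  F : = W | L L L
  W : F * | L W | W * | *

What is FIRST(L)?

L : = L W contributes {=}.
L : * = contributes {*}.
L : * * L contributes {*}.
L : = = contributes {=}.
From L : F: add FIRST(F) = { *, = }.
Union: FIRST(L) = { *, = }.

{ *, = }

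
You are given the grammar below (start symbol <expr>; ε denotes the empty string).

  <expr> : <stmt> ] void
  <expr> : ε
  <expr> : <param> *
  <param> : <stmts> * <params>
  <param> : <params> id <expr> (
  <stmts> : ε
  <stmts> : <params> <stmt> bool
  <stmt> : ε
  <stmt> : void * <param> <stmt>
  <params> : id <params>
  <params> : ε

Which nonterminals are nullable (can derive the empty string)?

Directly nullable (have an ε-production): <expr>, <stmts>, <stmt>, <params>.
No other nonterminal has a production whose RHS symbols are all nullable.

{ <expr>, <params>, <stmt>, <stmts> }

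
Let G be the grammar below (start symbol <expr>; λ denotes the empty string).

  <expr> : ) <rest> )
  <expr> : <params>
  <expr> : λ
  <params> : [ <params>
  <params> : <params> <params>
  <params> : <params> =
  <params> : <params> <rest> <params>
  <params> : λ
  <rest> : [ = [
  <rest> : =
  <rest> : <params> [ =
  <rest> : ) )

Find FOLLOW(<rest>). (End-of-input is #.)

In <expr> : ) <rest> ): add FIRST()) = { ) }.
In <params> : <params> <rest> <params>: add FIRST(<params>)\{λ} = { ), =, [ }.
  Since <params> is nullable, also add FOLLOW(<params>) = { #, ), =, [ }.
Union: FOLLOW(<rest>) = { #, ), =, [ }.

{ #, ), =, [ }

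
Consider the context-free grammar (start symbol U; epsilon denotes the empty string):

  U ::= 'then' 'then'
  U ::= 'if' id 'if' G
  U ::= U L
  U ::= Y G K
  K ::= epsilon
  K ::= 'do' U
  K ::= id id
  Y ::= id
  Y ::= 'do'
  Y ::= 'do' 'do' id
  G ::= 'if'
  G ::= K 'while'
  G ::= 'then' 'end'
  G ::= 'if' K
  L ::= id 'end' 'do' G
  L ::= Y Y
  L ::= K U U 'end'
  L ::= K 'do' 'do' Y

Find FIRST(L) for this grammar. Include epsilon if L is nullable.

L ::= id 'end' 'do' G contributes {id}.
From L ::= Y Y: add FIRST(Y) = { 'do', id }.
From L ::= K U U 'end': K nullable, take FIRST(K) ∪ FIRST(U) = { 'do', 'if', 'then', id }.
From L ::= K 'do' 'do' Y: K nullable, take FIRST(K) ∪ {'do'} = { 'do', id }.
Union: FIRST(L) = { 'do', 'if', 'then', id }.

{ 'do', 'if', 'then', id }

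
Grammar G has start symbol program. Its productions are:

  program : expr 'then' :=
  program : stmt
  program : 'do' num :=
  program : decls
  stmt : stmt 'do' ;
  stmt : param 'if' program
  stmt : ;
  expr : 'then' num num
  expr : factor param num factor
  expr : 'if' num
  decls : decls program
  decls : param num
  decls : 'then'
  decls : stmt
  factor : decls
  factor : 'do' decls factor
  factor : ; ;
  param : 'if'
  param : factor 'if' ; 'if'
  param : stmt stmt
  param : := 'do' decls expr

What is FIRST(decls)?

{ 'do', 'if', 'then', :=, ; }

From decls : decls program: add FIRST(decls) = { 'do', 'if', 'then', :=, ; }.
From decls : param num: add FIRST(param) = { 'do', 'if', 'then', :=, ; }.
decls : 'then' contributes {'then'}.
From decls : stmt: add FIRST(stmt) = { 'do', 'if', 'then', :=, ; }.
Union: FIRST(decls) = { 'do', 'if', 'then', :=, ; }.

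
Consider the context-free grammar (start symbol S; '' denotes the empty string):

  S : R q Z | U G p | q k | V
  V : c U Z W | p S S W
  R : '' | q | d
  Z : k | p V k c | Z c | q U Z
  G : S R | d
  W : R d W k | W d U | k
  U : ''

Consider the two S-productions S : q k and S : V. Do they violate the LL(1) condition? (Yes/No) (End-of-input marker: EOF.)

No

FIRST(q k) = { q } and FIRST(V) = { c, p }.
The FIRST sets are disjoint and neither alternative is nullable — no conflict.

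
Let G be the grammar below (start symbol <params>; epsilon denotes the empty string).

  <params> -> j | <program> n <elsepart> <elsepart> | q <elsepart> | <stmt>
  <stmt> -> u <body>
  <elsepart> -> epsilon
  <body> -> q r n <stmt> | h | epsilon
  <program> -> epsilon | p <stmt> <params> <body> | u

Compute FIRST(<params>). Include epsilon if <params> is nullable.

<params> -> j contributes {j}.
From <params> -> <program> n <elsepart> <elsepart>: <program> nullable, take FIRST(<program>) ∪ {n} = { n, p, u }.
<params> -> q <elsepart> contributes {q}.
From <params> -> <stmt>: add FIRST(<stmt>) = { u }.
Union: FIRST(<params>) = { j, n, p, q, u }.

{ j, n, p, q, u }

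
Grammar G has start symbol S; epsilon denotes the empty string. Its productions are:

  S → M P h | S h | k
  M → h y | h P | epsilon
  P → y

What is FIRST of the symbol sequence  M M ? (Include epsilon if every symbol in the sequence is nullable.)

Add FIRST(M)\{epsilon} = { h }; M is nullable, continue.
Add FIRST(M)\{epsilon} = { h }; M is nullable, continue.
Every symbol is nullable, so include epsilon.

{ h, epsilon }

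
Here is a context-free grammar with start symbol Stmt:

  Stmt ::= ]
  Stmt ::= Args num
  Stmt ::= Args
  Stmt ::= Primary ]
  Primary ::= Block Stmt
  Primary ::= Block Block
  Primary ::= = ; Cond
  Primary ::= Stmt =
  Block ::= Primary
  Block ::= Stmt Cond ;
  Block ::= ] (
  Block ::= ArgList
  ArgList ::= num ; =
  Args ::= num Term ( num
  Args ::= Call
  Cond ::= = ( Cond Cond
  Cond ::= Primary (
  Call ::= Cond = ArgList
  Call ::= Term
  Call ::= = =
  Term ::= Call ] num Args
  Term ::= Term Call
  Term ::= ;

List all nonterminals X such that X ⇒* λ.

{ } (none)

No nonterminal has an empty production or an RHS whose symbols are all nullable.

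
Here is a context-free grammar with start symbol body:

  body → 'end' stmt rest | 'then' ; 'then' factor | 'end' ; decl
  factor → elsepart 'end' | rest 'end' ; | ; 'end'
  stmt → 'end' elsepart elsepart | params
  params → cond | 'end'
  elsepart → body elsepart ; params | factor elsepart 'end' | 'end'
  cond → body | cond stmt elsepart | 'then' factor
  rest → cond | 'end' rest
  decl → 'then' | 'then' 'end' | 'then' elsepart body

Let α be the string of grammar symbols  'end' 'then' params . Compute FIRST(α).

'end' is a terminal; add {'end'} and stop.

{ 'end' }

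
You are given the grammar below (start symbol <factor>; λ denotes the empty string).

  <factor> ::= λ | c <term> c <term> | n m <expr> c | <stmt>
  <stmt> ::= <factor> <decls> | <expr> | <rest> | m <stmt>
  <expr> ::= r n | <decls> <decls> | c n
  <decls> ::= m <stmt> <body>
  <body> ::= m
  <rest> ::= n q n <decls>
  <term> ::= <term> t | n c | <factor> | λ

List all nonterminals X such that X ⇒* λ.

Directly nullable (have an λ-production): <factor>, <term>.
No other nonterminal has a production whose RHS symbols are all nullable.

{ <factor>, <term> }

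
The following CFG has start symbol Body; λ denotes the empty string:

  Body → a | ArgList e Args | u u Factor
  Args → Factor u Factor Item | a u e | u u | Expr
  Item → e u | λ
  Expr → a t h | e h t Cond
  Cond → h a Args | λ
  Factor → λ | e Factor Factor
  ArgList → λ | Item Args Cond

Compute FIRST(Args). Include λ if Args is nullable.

{ a, e, u }

From Args → Factor u Factor Item: Factor nullable, take FIRST(Factor) ∪ {u} = { e, u }.
Args → a u e contributes {a}.
Args → u u contributes {u}.
From Args → Expr: add FIRST(Expr) = { a, e }.
Union: FIRST(Args) = { a, e, u }.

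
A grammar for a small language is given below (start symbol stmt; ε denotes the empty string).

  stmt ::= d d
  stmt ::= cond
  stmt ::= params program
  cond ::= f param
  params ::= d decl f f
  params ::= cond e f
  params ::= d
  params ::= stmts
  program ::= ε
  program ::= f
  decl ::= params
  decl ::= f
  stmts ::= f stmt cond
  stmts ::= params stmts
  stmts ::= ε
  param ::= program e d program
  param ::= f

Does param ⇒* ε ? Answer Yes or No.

No

Nullable nonterminals: decl, params, program, stmt, stmts.
No production of param has an RHS whose symbols are all nullable, so param is not nullable.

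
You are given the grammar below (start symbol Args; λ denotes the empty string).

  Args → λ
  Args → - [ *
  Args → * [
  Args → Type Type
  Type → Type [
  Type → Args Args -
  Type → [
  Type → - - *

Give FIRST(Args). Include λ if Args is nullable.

Args → λ contributes λ.
Args → - [ * contributes {-}.
Args → * [ contributes {*}.
From Args → Type Type: add FIRST(Type) = { *, -, [ }.
Union: FIRST(Args) = { *, -, [, λ }.

{ *, -, [, λ }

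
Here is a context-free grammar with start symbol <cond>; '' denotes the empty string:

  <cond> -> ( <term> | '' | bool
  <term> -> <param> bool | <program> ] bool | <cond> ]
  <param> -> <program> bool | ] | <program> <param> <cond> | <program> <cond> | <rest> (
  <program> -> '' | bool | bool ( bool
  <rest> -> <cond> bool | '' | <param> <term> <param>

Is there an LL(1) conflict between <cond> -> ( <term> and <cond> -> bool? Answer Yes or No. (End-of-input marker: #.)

FIRST(( <term>) = { ( } and FIRST(bool) = { bool }.
The FIRST sets are disjoint and neither alternative is nullable — no conflict.

No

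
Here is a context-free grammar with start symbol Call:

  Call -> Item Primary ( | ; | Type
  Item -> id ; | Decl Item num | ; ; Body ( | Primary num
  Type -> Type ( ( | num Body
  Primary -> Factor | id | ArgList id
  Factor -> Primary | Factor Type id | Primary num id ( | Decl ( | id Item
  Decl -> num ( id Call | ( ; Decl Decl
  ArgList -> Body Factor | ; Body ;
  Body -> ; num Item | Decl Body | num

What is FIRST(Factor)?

{ (, ;, id, num }

From Factor -> Primary: add FIRST(Primary) = { (, ;, id, num }.
From Factor -> Factor Type id: add FIRST(Factor) = { (, ;, id, num }.
From Factor -> Primary num id (: add FIRST(Primary) = { (, ;, id, num }.
From Factor -> Decl (: add FIRST(Decl) = { (, num }.
Factor -> id Item contributes {id}.
Union: FIRST(Factor) = { (, ;, id, num }.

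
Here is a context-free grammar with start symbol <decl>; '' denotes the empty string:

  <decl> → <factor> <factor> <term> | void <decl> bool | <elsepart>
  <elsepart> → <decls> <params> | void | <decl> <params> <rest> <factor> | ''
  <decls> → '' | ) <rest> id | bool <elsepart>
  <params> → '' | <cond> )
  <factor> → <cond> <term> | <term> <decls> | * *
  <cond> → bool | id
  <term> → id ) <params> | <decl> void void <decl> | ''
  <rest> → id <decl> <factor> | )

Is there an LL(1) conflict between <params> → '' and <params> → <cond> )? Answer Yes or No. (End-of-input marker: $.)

FIRST('') = { '' } and FIRST(<cond> )) = { bool, id }.
The first alternative is nullable and FOLLOW(<params>) = { $, ), *, bool, id, void } shares bool with FIRST of the second — conflict.

Yes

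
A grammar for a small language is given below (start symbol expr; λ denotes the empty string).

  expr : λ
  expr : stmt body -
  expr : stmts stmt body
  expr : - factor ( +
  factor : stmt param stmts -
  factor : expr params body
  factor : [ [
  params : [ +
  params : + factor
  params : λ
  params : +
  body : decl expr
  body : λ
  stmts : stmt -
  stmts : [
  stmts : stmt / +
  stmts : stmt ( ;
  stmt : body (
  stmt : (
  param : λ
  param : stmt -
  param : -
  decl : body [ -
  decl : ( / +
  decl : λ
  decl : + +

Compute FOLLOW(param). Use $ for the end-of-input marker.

{ (, +, -, [ }

In factor : stmt param stmts -: add FIRST(stmts -) = { (, +, -, [ }.
Union: FOLLOW(param) = { (, +, -, [ }.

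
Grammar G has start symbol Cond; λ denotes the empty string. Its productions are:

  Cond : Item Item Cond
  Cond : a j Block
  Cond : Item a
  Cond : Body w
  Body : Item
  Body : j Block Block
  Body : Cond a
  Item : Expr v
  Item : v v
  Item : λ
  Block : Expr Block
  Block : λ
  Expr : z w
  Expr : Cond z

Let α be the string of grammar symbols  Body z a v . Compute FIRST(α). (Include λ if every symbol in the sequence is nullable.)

{ a, j, v, w, z }

Add FIRST(Body)\{λ} = { a, j, v, w, z }; Body is nullable, continue.
z is a terminal; add {z} and stop.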